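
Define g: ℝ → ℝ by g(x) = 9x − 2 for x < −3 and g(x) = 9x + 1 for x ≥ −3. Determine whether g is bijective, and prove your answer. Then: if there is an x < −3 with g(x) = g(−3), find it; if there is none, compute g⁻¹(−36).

Both pieces are strictly increasing (slopes 9 and 9), so each is injective on its own interval.
The left piece maps (−∞, −3) onto (−∞, −29); the right piece maps [−3, ∞) onto [−26, ∞).
The images leave a gap (−29 has no preimage), so g is not surjective, hence not bijective.
Because the two images are disjoint, no x < −3 has g(x) = g(−3), so we compute g⁻¹(−36): −36 lies in (−∞, −29), so solve 9x − 2 = −36: x = (−36 + 2)/9 = −34/9.

-34/9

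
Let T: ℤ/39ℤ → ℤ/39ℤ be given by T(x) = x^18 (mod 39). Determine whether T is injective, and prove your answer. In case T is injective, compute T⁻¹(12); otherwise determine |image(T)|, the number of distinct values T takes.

6

T(1) = 1^18 = 1.
T(4): Repeated squaring mod 39: 4^1 ≡ 4, 4^2 ≡ 4² = 16, 4^4 ≡ 16² = 256 ≡ 22, 4^8 ≡ 22² = 484 ≡ 16, 4^16 ≡ 16² = 256 ≡ 22. Since 18 = 16 + 2, 4^18 ≡ 22·16: 22·16 = 352 ≡ 1. So 4^18 ≡ 1 (mod 39).
So T(1) = T(4) = 1 while 1 ≠ 4, therefore T is not injective.
Since T is not injective, we determine |image(T)|. Computing x^18 mod 39 for each x (by repeated squaring, reducing mod 39 at every step), the values T(0), T(1), …, T(38) are: 0, 1, 25, 27, 1, 25, 12, 25, 25, 27, 1, 25, 27, 13, 1, 12, 1, 1, 12, 25, 25, 12, 1, 1, 12, 1, 13, 27, 25, 1, 27, 25, 25, 12, 25, 1, 27, 25, 1.
The distinct values are {0, 1, 12, 13, 25, 27}; there are 6 of them.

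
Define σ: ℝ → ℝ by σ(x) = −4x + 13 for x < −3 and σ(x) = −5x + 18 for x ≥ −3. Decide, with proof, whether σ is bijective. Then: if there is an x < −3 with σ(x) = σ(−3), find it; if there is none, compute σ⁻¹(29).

Both pieces are strictly decreasing (slopes −4 and −5), so each is injective on its own interval.
The left piece maps (−∞, −3) onto (25, ∞); the right piece maps [−3, ∞) onto (−∞, 33].
These images overlap. In particular σ(−3) = 33 (right piece), and solving −4x + 13 = 33 on the left piece gives x = −5 < −3.
So σ(−5) = σ(−3) with −5 ≠ −3, and σ is not injective, hence not bijective. This x = −5 is the requested value below −3.

-5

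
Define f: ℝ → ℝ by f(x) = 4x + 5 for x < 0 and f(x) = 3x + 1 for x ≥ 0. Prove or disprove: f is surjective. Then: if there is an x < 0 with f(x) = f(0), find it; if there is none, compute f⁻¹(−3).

Both pieces are strictly increasing (slopes 4 and 3), so each is injective on its own interval.
The left piece maps (−∞, 0) onto (−∞, 5); the right piece maps [0, ∞) onto [1, ∞).
The union (−∞, 5) ∪ [1, ∞) covers ℝ, so f is surjective.
For the follow-up: the images overlap, so an x < 0 with f(x) = f(0) exists. f(0) = 1; solving 4x + 5 = 1 for x < 0 gives x = (1 − 5)/4 = −1.

-1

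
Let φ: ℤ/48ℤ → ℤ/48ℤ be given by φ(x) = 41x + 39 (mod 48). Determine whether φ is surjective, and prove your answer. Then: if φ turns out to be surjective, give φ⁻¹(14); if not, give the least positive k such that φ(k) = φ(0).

31

Since gcd(41, 48) = 1, 41 is invertible modulo 48. Euclid's algorithm: 48 = 1·41 + 7, 41 = 5·7 + 6, 7 = 1·6 + 1; back-substituting gives 1 = 41·41 − 35·48, so 41⁻¹ ≡ 41 (mod 48).
For any y ∈ ℤ/48ℤ, x = 41(y − 39) mod 48 satisfies φ(x) = 41·41(y − 39) + 39 ≡ y (since 41·41 ≡ 1 mod 48). So every y has a preimage.
So φ is surjective.
Since φ is surjective, we compute φ⁻¹(14): solve 41x + 39 ≡ 14 (mod 48), i.e. 41x ≡ 23 (mod 48).
Multiplying by 41⁻¹ = 41 gives x ≡ 41·23 = 943 = 19·48 + 31 ≡ 31 (mod 48).
Check: φ(31) = 41·31 + 39 = 1310 = 27·48 + 14 ≡ 14 (mod 48).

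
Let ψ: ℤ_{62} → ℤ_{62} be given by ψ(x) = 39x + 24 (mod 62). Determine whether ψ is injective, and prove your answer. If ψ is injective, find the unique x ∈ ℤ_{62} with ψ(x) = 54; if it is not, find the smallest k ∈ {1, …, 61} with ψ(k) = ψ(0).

If ψ(u) = ψ(v), then 39u ≡ 39v (mod 62). Because gcd(39, 62) = 1, we may cancel 39 to get u ≡ v (mod 62).
Thus ψ is injective.
We now compute 39⁻¹ mod 62 explicitly. Euclid's algorithm: 62 = 1·39 + 23, 39 = 1·23 + 16, 23 = 1·16 + 7, 16 = 2·7 + 2, 7 = 3·2 + 1; back-substituting gives 1 = 35·39 − 22·62, so 39⁻¹ ≡ 35 (mod 62).
Since ψ is injective, we find ψ⁻¹(54): we need 39x ≡ 54 − 24 ≡ 30 (mod 62). Using 39⁻¹ = 35: x ≡ 35·30 = 1050 = 16·62 + 58, so x = 58.
Check: ψ(58) = 39·58 + 24 = 2286 = 36·62 + 54 ≡ 54 (mod 62).

58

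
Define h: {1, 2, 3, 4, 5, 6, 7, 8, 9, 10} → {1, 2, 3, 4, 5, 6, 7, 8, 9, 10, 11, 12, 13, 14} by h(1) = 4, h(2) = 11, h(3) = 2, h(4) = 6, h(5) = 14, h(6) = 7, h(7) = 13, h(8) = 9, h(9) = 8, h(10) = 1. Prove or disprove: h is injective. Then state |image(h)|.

The values h(1), …, h(10) are 4, 11, 2, 6, 14, 7, 13, 9, 8, 1 — all distinct.
So h(a) = h(b) only when a = b, and h is injective.
The image of h is {1, 2, 4, 6, 7, 8, 9, 11, 13, 14}, which has 10 elements.

10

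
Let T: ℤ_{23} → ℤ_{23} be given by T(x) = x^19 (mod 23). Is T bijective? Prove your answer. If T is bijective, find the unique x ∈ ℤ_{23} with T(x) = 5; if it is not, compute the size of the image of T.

17

Since 23 is prime, the nonzero elements of ℤ_{23} form a cyclic group of order 22.
As gcd(19, 22) = 1, raising to the 19th power is a bijection on this group: if x_1^19 ≡ x_2^19 then (x_1x_2^{−1})^19 = 1, and the only element of order dividing gcd(19, 22) = 1 is 1, so x_1 = x_2.
With T(0) = 0 this makes T injective on all of ℤ_{23}, hence bijective (finite equal-size domain and codomain). In particular T is bijective.
Since T is bijective, we find the preimage of 5. The inverse of x ↦ x^19 on (ℤ_{23})^× is x ↦ x^7, because 19·7 = 133 = 6·22 + 1 ≡ 1 (mod 22) and x^{22} = 1 for x ≠ 0 (Fermat). So T⁻¹(5) = 5^7 mod 23.
Repeated squaring mod 23: 5^1 ≡ 5, 5^2 ≡ 5² = 25 ≡ 2, 5^4 ≡ 2² = 4. Since 7 = 4 + 2 + 1, 5^7 ≡ 4·2·5: 4·2 = 8, then 8·5 = 40 ≡ 17. So 5^7 ≡ 17 (mod 23).
Hence T⁻¹(5) = 17.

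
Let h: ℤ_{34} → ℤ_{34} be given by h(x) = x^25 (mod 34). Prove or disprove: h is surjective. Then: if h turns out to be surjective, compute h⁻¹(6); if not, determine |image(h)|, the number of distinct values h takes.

Computing x^25 mod 34 for each x (by repeated squaring, reducing mod 34 at every step), the values h(0), h(1), …, h(33) are: 0, 1, 2, 31, 4, 29, 28, 27, 8, 9, 24, 23, 22, 13, 20, 15, 16, 17, 18, 19, 14, 21, 12, 11, 10, 25, 26, 7, 6, 5, 30, 3, 32, 33.
Every element of ℤ_{34} appears exactly once in this list, so h is a bijection, and in particular surjective.
Since h is surjective, we read off the preimage of 6 from the same table: h(28) = 6, so h⁻¹(6) = 28.

28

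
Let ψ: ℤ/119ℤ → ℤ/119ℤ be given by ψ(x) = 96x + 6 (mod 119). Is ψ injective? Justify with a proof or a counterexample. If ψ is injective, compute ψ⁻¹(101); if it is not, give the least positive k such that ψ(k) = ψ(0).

Suppose ψ(s) = ψ(t) in ℤ/119ℤ. Then 96s + 6 ≡ 96t + 6 (mod 119), therefore 96(s − t) ≡ 0 (mod 119).
Since gcd(96, 119) = 1, 96 is invertible modulo 119, therefore s − t ≡ 0 (mod 119), i.e. s = t.
Thus ψ is injective.
We now compute 96⁻¹ mod 119 explicitly. Euclid's algorithm: 119 = 1·96 + 23, 96 = 4·23 + 4, 23 = 5·4 + 3, 4 = 1·3 + 1; back-substituting gives 1 = 31·96 − 25·119, so 96⁻¹ ≡ 31 (mod 119).
Since ψ is injective, we find ψ⁻¹(101): we need 96x ≡ 101 − 6 ≡ 95 (mod 119). Using 96⁻¹ = 31: x ≡ 31·95 = 2945 = 24·119 + 89, so x = 89.
Check: ψ(89) = 96·89 + 6 = 8550 = 71·119 + 101 ≡ 101 (mod 119).

89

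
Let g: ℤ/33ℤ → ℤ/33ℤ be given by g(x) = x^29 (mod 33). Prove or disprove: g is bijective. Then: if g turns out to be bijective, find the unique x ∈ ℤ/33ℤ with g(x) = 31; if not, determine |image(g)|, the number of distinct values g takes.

Computing x^29 mod 33 for each x (by repeated squaring, reducing mod 33 at every step), the values g(0), g(1), …, g(32) are: 0, 1, 17, 15, 25, 20, 24, 19, 29, 27, 10, 11, 12, 28, 26, 3, 31, 2, 30, 7, 5, 21, 22, 23, 6, 4, 14, 9, 13, 8, 18, 16, 32.
Every element of ℤ/33ℤ appears exactly once in this list, so g is a bijection, and in particular bijective.
Since g is bijective, we read off the preimage of 31 from the same table: g(16) = 31, so g⁻¹(31) = 16.

16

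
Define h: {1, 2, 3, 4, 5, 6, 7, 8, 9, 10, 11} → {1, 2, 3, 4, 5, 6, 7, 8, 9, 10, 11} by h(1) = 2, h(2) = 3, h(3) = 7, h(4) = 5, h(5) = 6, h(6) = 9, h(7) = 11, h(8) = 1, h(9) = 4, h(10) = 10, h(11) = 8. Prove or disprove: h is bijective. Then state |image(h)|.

The values 2, 3, 7, 5, 6, 9, 11, 1, 4, 10, 8 are a permutation of {1, 2, 3, 4, 5, 6, 7, 8, 9, 10, 11}: each element appears exactly once.
So h is injective and surjective, hence bijective.
The image of h is {1, 2, 3, 4, 5, 6, 7, 8, 9, 10, 11}, which has 11 elements.

11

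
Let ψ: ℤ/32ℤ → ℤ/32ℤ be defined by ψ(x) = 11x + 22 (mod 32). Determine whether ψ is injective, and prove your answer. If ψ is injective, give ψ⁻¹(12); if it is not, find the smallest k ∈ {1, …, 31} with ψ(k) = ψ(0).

Suppose ψ(u) = ψ(v) in ℤ/32ℤ. Then 11u + 22 ≡ 11v + 22 (mod 32), hence 11(u − v) ≡ 0 (mod 32).
Since gcd(11, 32) = 1, 11 is invertible modulo 32, therefore u − v ≡ 0 (mod 32), i.e. u = v.
Therefore ψ is injective.
We now compute 11⁻¹ mod 32 explicitly. Euclid's algorithm: 32 = 2·11 + 10, 11 = 1·10 + 1; back-substituting gives 1 = 3·11 − 1·32, so 11⁻¹ ≡ 3 (mod 32).
Since ψ is injective, we find ψ⁻¹(12): we need 11x ≡ 12 − 22 ≡ 22 (mod 32). Using 11⁻¹ = 3: x ≡ 3·22 = 66 = 2·32 + 2, so x = 2.
Check: ψ(2) = 11·2 + 22 = 44 = 1·32 + 12 ≡ 12 (mod 32).

2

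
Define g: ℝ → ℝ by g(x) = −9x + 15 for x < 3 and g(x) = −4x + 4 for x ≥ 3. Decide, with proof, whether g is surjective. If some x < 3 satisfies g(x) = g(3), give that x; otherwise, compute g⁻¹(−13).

Both pieces are strictly decreasing (slopes −9 and −4), so each is injective on its own interval.
The left piece maps (−∞, 3) onto (−12, ∞); the right piece maps [3, ∞) onto (−∞, −8].
The union (−12, ∞) ∪ (−∞, −8] covers ℝ, so g is surjective.
For the follow-up: the images overlap, so an x < 3 with g(x) = g(3) exists. g(3) = −8; solving −9x + 15 = −8 for x < 3 gives x = (−8 − 15)/(−9) = 23/9.

23/9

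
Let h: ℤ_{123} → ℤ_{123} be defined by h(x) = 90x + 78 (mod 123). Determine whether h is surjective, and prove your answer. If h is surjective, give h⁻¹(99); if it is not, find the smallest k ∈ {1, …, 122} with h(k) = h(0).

41

Since gcd(90, 123) = 3, we have 90x ≡ 0 (mod 3) for all x, so h(x) ≡ 0 (mod 3).
But 1 ≢ 0 (mod 3), so 1 ∈ ℤ_{123} has no preimage. Thus h is not surjective.
Since h is not surjective, we find the least positive k with h(k) = h(0): this means 90k ≡ 0 (mod 123), i.e. 123 ∣ 90k. Since gcd(90, 123) = 3, dividing through by 3 this holds exactly when 41 ∣ 30k, and as gcd(30, 41) = 1, exactly when 41 ∣ k.
The smallest positive such k is 41.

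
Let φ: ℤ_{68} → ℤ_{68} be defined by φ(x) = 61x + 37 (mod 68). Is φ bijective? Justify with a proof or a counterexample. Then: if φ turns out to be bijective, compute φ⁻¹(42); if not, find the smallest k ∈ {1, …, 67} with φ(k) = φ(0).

9

Recall: φ is injective when φ(a) = φ(b) forces a = b.
Suppose φ(a) = φ(b) in ℤ_{68}. Then 61a + 37 ≡ 61b + 37 (mod 68), hence 61(a − b) ≡ 0 (mod 68).
Since gcd(61, 68) = 1, 61 is invertible modulo 68, so a − b ≡ 0 (mod 68), i.e. a = b.
We now compute 61⁻¹ mod 68 explicitly. Euclid's algorithm: 68 = 1·61 + 7, 61 = 8·7 + 5, 7 = 1·5 + 2, 5 = 2·2 + 1; back-substituting gives 1 = 29·61 − 26·68, so 61⁻¹ ≡ 29 (mod 68).
Then y ↦ 29(y − 37) is a two-sided inverse to φ, so every y ∈ ℤ_{68} has a preimage.
Hence φ is bijective.
Since φ is bijective, we compute φ⁻¹(42): solve 61x + 37 ≡ 42 (mod 68), i.e. 61x ≡ 5 (mod 68).
Multiplying by 61⁻¹ = 29 gives x ≡ 29·5 = 145 = 2·68 + 9 ≡ 9 (mod 68).
Check: φ(9) = 61·9 + 37 = 586 = 8·68 + 42 ≡ 42 (mod 68).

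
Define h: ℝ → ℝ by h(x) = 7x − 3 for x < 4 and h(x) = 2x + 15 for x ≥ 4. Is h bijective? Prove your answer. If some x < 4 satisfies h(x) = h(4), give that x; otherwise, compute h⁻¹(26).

26/7

Both pieces are strictly increasing (slopes 7 and 2), so each is injective on its own interval.
The left piece maps (−∞, 4) onto (−∞, 25); the right piece maps [4, ∞) onto [23, ∞).
These images overlap. In particular h(4) = 23 (right piece), and solving 7x − 3 = 23 on the left piece gives x = 26/7 < 4.
So h(26/7) = h(4) with 26/7 ≠ 4, and h is not injective, hence not bijective. This x = 26/7 is the requested value below 4.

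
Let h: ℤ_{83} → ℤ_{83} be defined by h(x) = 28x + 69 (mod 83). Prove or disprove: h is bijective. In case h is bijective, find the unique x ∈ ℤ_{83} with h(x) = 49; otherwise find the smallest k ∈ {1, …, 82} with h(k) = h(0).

23

If h(x_1) = h(x_2), then 28x_1 ≡ 28x_2 (mod 83). Because gcd(28, 83) = 1, we may cancel 28 to get x_1 ≡ x_2 (mod 83).
We now compute 28⁻¹ mod 83 explicitly. Euclid's algorithm: 83 = 2·28 + 27, 28 = 1·27 + 1; back-substituting gives 1 = 3·28 − 1·83, so 28⁻¹ ≡ 3 (mod 83).
For any y ∈ ℤ_{83}, x = 3(y − 69) mod 83 satisfies h(x) = 28·3(y − 69) + 69 ≡ y (since 28·3 ≡ 1 mod 83). So every y has a preimage.
Thus h is bijective.
Since h is bijective, we find h⁻¹(49): we need 28x ≡ 49 − 69 ≡ 63 (mod 83). Using 28⁻¹ = 3: x ≡ 3·63 = 189 = 2·83 + 23, so x = 23.
Check: h(23) = 28·23 + 69 = 713 = 8·83 + 49 ≡ 49 (mod 83).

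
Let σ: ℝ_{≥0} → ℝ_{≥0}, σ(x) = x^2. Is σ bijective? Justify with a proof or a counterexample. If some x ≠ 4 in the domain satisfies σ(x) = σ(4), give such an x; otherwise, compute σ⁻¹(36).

6

On ℝ_{≥0}, x ↦ x^2 is strictly increasing (injective) and for any y ∈ ℝ_{≥0} the 2nd root y^{1/2} lies in ℝ_{≥0} (surjective). So σ is bijective.
Since x ↦ x^2 is strictly increasing on ℝ_{≥0}, it is injective there, so no x ≠ 4 in the domain has σ(x) = σ(4). We therefore compute σ⁻¹(36) = 36^{1/2} = 6 (indeed 6^2 = 36).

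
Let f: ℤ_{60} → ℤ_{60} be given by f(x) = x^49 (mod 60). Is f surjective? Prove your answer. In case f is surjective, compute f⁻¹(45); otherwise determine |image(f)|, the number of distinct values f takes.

f(0) = 0^49 = 0.
f(30): Repeated squaring mod 60: 30^1 ≡ 30, 30^2 ≡ 30² = 900 ≡ 0, 30^4 ≡ 0² = 0, 30^8 ≡ 0² = 0, 30^16 ≡ 0² = 0, 30^32 ≡ 0² = 0. Since 49 = 32 + 16 + 1, 30^49 ≡ 0·0·30: 0·0 = 0, then 0·30 = 0. So 30^49 ≡ 0 (mod 60).
So f(0) = f(30) = 0 while 0 ≠ 30, therefore f is not injective.
A non-injective map from the 60-element set ℤ_{60} to itself takes at most 59 distinct values, so it cannot be surjective. So f is not surjective.
Since f is not surjective, we determine |image(f)|. Computing x^49 mod 60 for each x (by repeated squaring, reducing mod 60 at every step), the values f(0), f(1), …, f(59) are: 0, 1, 32, 3, 4, 5, 36, 7, 8, 9, 40, 11, 12, 13, 44, 15, 16, 17, 48, 19, 20, 21, 52, 23, 24, 25, 56, 27, 28, 29, 0, 31, 32, 33, 4, 35, 36, 37, 8, 39, 40, 41, 12, 43, 44, 45, 16, 47, 48, 49, 20, 51, 52, 53, 24, 55, 56, 57, 28, 59.
The distinct values are {0, 1, 3, 4, 5, 7, 8, 9, 11, 12, 13, 15, 16, 17, 19, 20, 21, 23, 24, 25, 27, 28, 29, 31, 32, 33, 35, 36, 37, 39, 40, 41, 43, 44, 45, 47, 48, 49, 51, 52, 53, 55, 56, 57, 59}; there are 45 of them.

45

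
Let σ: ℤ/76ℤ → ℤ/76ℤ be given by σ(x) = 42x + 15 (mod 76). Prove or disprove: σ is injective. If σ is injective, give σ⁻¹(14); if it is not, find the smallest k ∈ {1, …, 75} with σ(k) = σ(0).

We have gcd(42, 76) = 2 > 1. Taking a = 0 and b = 38: σ(0) = 15 and σ(38) = 42·38 + 15 = 1611 ≡ 15 (mod 76).
So σ(0) = σ(38) while 0 ≠ 38, hence σ is not injective.
Since σ is not injective, we find the least positive k with σ(k) = σ(0): this means 42k ≡ 0 (mod 76), i.e. 76 ∣ 42k. Since gcd(42, 76) = 2, dividing through by 2 this holds exactly when 38 ∣ 21k, and as gcd(21, 38) = 1, exactly when 38 ∣ k.
The smallest positive such k is 38.

38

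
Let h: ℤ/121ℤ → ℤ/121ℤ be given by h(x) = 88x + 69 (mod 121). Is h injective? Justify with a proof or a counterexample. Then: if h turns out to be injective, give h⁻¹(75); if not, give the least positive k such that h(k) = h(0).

11

We have gcd(88, 121) = 11 > 1. Taking u = 0 and v = 11: h(0) = 69 and h(11) = 88·11 + 69 = 1037 ≡ 69 (mod 121).
So h(0) = h(11) while 0 ≠ 11, therefore h is not injective.
Since h is not injective, we find the least positive k with h(k) = h(0): this means 88k ≡ 0 (mod 121), i.e. 121 ∣ 88k. Since gcd(88, 121) = 11, dividing through by 11 this holds exactly when 11 ∣ 8k, and as gcd(8, 11) = 1, exactly when 11 ∣ k.
The smallest positive such k is 11.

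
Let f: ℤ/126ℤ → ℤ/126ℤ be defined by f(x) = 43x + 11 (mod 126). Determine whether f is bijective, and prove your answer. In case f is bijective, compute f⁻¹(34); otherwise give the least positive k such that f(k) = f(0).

Recall that injectivity means: for all s, t in the domain, f(s) = f(t) implies s = t.
If f(s) = f(t), then 43s ≡ 43t (mod 126). Because gcd(43, 126) = 1, we may cancel 43 to get s ≡ t (mod 126).
We now compute 43⁻¹ mod 126 explicitly. Euclid's algorithm: 126 = 2·43 + 40, 43 = 1·40 + 3, 40 = 13·3 + 1; back-substituting gives 1 = 85·43 − 29·126, so 43⁻¹ ≡ 85 (mod 126).
For any y ∈ ℤ/126ℤ, x = 85(y − 11) mod 126 satisfies f(x) = 43·85(y − 11) + 11 ≡ y (since 43·85 ≡ 1 mod 126). So every y has a preimage.
So f is bijective.
Since f is bijective, we find f⁻¹(34): we need 43x ≡ 34 − 11 ≡ 23 (mod 126). Using 43⁻¹ = 85: x ≡ 85·23 = 1955 = 15·126 + 65, so x = 65.
Check: f(65) = 43·65 + 11 = 2806 = 22·126 + 34 ≡ 34 (mod 126).

65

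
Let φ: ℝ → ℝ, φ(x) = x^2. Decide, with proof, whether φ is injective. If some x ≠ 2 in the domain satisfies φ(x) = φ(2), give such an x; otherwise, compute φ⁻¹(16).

-2

φ(2) = 4 = (−2)^2 = φ(−2) (since 2 is even), with 2 ≠ −2. So φ is not injective.
For the follow-up, such an x exists: taking x = −2 ∈ ℝ gives φ(−2) = 4 = φ(2) with −2 ≠ 2.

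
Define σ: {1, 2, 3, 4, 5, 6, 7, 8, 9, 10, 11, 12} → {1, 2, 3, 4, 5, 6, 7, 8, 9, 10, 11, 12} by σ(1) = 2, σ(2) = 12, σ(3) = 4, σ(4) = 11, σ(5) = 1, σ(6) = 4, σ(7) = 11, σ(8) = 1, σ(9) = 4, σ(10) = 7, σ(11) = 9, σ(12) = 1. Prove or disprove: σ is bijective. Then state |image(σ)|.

σ(3) = 4 = σ(6) with 3 ≠ 6, so σ is not injective, hence not bijective.
The image of σ is {1, 2, 4, 7, 9, 11, 12}, which has 7 elements.

7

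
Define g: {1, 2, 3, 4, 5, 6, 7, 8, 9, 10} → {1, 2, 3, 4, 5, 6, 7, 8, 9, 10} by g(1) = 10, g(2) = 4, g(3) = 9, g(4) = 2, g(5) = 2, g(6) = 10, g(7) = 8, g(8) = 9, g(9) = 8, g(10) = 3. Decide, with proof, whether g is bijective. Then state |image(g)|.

6

g(4) = 2 = g(5) with 4 ≠ 5, so g is not injective, hence not bijective.
The image of g is {2, 3, 4, 8, 9, 10}, which has 6 elements.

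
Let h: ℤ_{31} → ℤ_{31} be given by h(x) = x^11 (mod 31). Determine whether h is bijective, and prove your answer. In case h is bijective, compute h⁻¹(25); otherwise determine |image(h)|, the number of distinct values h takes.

5

Since 31 is prime, the nonzero elements of ℤ_{31} form a cyclic group of order 30.
As gcd(11, 30) = 1, raising to the 11th power is a bijection on this group: if a^11 ≡ b^11 then (ab^{−1})^11 = 1, and the only element of order dividing gcd(11, 30) = 1 is 1, so a = b.
With h(0) = 0 this makes h injective on all of ℤ_{31}, hence bijective (finite equal-size domain and codomain). In particular h is bijective.
Since h is bijective, we find the preimage of 25. The inverse of x ↦ x^11 on (ℤ_{31})^× is x ↦ x^11, because 11·11 = 121 = 4·30 + 1 ≡ 1 (mod 30) and x^{30} = 1 for x ≠ 0 (Fermat). So h⁻¹(25) = 25^11 mod 31.
Repeated squaring mod 31: 25^1 ≡ 25, 25^2 ≡ 25² = 625 ≡ 5, 25^4 ≡ 5² = 25, 25^8 ≡ 25² = 625 ≡ 5. Since 11 = 8 + 2 + 1, 25^11 ≡ 5·5·25: 5·5 = 25, then 25·25 = 625 ≡ 5. So 25^11 ≡ 5 (mod 31).
Hence h⁻¹(25) = 5.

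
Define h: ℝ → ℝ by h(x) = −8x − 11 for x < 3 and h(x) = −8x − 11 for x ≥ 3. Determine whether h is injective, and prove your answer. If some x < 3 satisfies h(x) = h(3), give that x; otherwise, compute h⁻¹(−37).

Both pieces are strictly decreasing (slopes −8 and −8), so each is injective on its own interval.
The left piece maps (−∞, 3) onto (−35, ∞); the right piece maps [3, ∞) onto (−∞, −35].
These images are disjoint, so no value is attained by both pieces. Thus h is injective.
Because the two images are disjoint, no x < 3 has h(x) = h(3), so we compute h⁻¹(−37): −37 lies in (−∞, −35], so solve −8x − 11 = −37: x = (−37 + 11)/(−8) = 13/4.

13/4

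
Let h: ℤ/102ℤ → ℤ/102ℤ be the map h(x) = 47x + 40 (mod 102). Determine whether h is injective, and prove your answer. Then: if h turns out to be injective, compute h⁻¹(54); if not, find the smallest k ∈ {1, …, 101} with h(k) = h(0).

Recall that injectivity means: for all a, b in the domain, h(a) = h(b) implies a = b.
If h(a) = h(b), then 47a ≡ 47b (mod 102). Because gcd(47, 102) = 1, we may cancel 47 to get a ≡ b (mod 102).
So h is injective.
We now compute 47⁻¹ mod 102 explicitly. Euclid's algorithm: 102 = 2·47 + 8, 47 = 5·8 + 7, 8 = 1·7 + 1; back-substituting gives 1 = 89·47 − 41·102, so 47⁻¹ ≡ 89 (mod 102).
Since h is injective, we compute h⁻¹(54): solve 47x + 40 ≡ 54 (mod 102), i.e. 47x ≡ 14 (mod 102).
Multiplying by 47⁻¹ = 89 gives x ≡ 89·14 = 1246 = 12·102 + 22 ≡ 22 (mod 102).
Check: h(22) = 47·22 + 40 = 1074 = 10·102 + 54 ≡ 54 (mod 102).

22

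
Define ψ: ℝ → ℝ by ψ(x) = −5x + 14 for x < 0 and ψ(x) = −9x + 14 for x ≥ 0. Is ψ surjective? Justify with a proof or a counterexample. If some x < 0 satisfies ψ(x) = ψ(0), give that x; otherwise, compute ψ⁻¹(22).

Both pieces are strictly decreasing (slopes −5 and −9), so each is injective on its own interval.
The left piece maps (−∞, 0) onto (14, ∞); the right piece maps [0, ∞) onto (−∞, 14].
These images together cover ℝ, so ψ is surjective.
Because the two images are disjoint, no x < 0 has ψ(x) = ψ(0), so we compute ψ⁻¹(22): 22 lies in (14, ∞), so solve −5x + 14 = 22: x = (22 − 14)/(−5) = −8/5.

-8/5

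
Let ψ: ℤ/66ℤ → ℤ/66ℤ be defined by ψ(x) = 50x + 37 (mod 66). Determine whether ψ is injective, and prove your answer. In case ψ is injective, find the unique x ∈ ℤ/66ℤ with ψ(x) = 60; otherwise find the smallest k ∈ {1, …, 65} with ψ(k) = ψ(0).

We have gcd(50, 66) = 2 > 1. Taking s = 0 and t = 33: ψ(0) = 37 and ψ(33) = 50·33 + 37 = 1687 ≡ 37 (mod 66).
So ψ(0) = ψ(33) while 0 ≠ 33, hence ψ is not injective.
Since ψ is not injective, we find the least positive k with ψ(k) = ψ(0): this means 50k ≡ 0 (mod 66), i.e. 66 ∣ 50k. Since gcd(50, 66) = 2, dividing through by 2 this holds exactly when 33 ∣ 25k, and as gcd(25, 33) = 1, exactly when 33 ∣ k.
The smallest positive such k is 33.

33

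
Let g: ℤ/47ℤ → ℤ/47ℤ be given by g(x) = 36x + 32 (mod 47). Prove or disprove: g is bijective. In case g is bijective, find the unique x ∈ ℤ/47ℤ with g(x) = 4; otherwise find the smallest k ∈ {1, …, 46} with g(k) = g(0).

41

Suppose g(a) = g(b) in ℤ/47ℤ. Then 36a + 32 ≡ 36b + 32 (mod 47), thus 36(a − b) ≡ 0 (mod 47).
Since gcd(36, 47) = 1, 36 is invertible modulo 47, so a − b ≡ 0 (mod 47), i.e. a = b.
We now compute 36⁻¹ mod 47 explicitly. Euclid's algorithm: 47 = 1·36 + 11, 36 = 3·11 + 3, 11 = 3·3 + 2, 3 = 1·2 + 1; back-substituting gives 1 = 17·36 − 13·47, so 36⁻¹ ≡ 17 (mod 47).
Then y ↦ 17(y − 32) is a two-sided inverse to g, so every y ∈ ℤ/47ℤ has a preimage.
Thus g is bijective.
Since g is bijective, we compute g⁻¹(4): solve 36x + 32 ≡ 4 (mod 47), i.e. 36x ≡ 19 (mod 47).
Multiplying by 36⁻¹ = 17 gives x ≡ 17·19 = 323 = 6·47 + 41 ≡ 41 (mod 47).
Check: g(41) = 36·41 + 32 = 1508 = 32·47 + 4 ≡ 4 (mod 47).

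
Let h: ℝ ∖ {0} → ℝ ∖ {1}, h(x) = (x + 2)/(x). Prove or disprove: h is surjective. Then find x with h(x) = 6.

For any y ≠ 1, solving y(x) = x + 2 for x gives a well-defined x ≠ 0. So h is surjective.
Solving h(x) = 6: cross-multiplying gives x + 2 = 6(x), which rearranges to −5x = −2, so x = 2/5.

2/5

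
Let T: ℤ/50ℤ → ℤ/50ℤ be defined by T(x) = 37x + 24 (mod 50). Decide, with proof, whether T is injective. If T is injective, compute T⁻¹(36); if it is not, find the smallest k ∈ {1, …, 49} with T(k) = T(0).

Recall that T is injective if T(a) = T(b) implies a = b.
Suppose T(a) = T(b) in ℤ/50ℤ. Then 37a + 24 ≡ 37b + 24 (mod 50), therefore 37(a − b) ≡ 0 (mod 50).
Since gcd(37, 50) = 1, 37 is invertible modulo 50, hence a − b ≡ 0 (mod 50), i.e. a = b.
Hence T is injective.
We now compute 37⁻¹ mod 50 explicitly. Euclid's algorithm: 50 = 1·37 + 13, 37 = 2·13 + 11, 13 = 1·11 + 2, 11 = 5·2 + 1; back-substituting gives 1 = 23·37 − 17·50, so 37⁻¹ ≡ 23 (mod 50).
Since T is injective, we compute T⁻¹(36): solve 37x + 24 ≡ 36 (mod 50), i.e. 37x ≡ 12 (mod 50).
Multiplying by 37⁻¹ = 23 gives x ≡ 23·12 = 276 = 5·50 + 26 ≡ 26 (mod 50).
Check: T(26) = 37·26 + 24 = 986 = 19·50 + 36 ≡ 36 (mod 50).

26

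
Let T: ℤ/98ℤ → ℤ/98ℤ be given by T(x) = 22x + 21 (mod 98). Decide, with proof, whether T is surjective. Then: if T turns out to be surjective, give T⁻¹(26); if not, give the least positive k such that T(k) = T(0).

49

Since gcd(22, 98) = 2, we have 22x ≡ 0 (mod 2) for all x, so T(x) ≡ 1 (mod 2).
But 0 ≢ 1 (mod 2), so 0 ∈ ℤ/98ℤ has no preimage. Thus T is not surjective.
Since T is not surjective, we find the least positive k with T(k) = T(0): this means 22k ≡ 0 (mod 98), i.e. 98 ∣ 22k. Since gcd(22, 98) = 2, dividing through by 2 this holds exactly when 49 ∣ 11k, and as gcd(11, 49) = 1, exactly when 49 ∣ k.
The smallest positive such k is 49.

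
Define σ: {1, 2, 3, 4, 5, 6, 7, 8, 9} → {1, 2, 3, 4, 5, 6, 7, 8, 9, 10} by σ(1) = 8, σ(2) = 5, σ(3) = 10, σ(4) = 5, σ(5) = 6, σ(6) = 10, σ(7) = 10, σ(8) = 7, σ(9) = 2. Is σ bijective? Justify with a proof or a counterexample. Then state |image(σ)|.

6

σ(2) = 5 = σ(4) with 2 ≠ 4, so σ is not injective, hence not bijective.
The image of σ is {2, 5, 6, 7, 8, 10}, which has 6 elements.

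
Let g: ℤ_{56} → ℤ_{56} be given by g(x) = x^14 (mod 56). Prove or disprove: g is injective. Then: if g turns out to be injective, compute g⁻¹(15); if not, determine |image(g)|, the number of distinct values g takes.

g(6): Repeated squaring mod 56: 6^1 ≡ 6, 6^2 ≡ 6² = 36, 6^4 ≡ 36² = 1296 ≡ 8, 6^8 ≡ 8² = 64 ≡ 8. Since 14 = 8 + 4 + 2, 6^14 ≡ 8·8·36: 8·8 = 64 ≡ 8, then 8·36 = 288 ≡ 8. So 6^14 ≡ 8 (mod 56).
g(8): Repeated squaring mod 56: 8^1 ≡ 8, 8^2 ≡ 8² = 64 ≡ 8, 8^4 ≡ 8² = 64 ≡ 8, 8^8 ≡ 8² = 64 ≡ 8. Since 14 = 8 + 4 + 2, 8^14 ≡ 8·8·8: 8·8 = 64 ≡ 8, then 8·8 = 64 ≡ 8. So 8^14 ≡ 8 (mod 56).
So g(6) = g(8) = 8 while 6 ≠ 8, therefore g is not injective.
Since g is not injective, we determine |image(g)|. Computing x^14 mod 56 for each x (by repeated squaring, reducing mod 56 at every step), the values g(0), g(1), …, g(55) are: 0, 1, 32, 9, 16, 25, 8, 49, 8, 25, 16, 9, 32, 1, 0, 1, 32, 9, 16, 25, 8, 49, 8, 25, 16, 9, 32, 1, 0, 1, 32, 9, 16, 25, 8, 49, 8, 25, 16, 9, 32, 1, 0, 1, 32, 9, 16, 25, 8, 49, 8, 25, 16, 9, 32, 1.
The distinct values are {0, 1, 8, 9, 16, 25, 32, 49}; there are 8 of them.

8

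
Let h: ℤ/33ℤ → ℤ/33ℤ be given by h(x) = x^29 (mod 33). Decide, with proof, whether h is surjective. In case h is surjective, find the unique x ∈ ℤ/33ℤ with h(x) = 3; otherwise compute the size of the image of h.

Computing x^29 mod 33 for each x (by repeated squaring, reducing mod 33 at every step), the values h(0), h(1), …, h(32) are: 0, 1, 17, 15, 25, 20, 24, 19, 29, 27, 10, 11, 12, 28, 26, 3, 31, 2, 30, 7, 5, 21, 22, 23, 6, 4, 14, 9, 13, 8, 18, 16, 32.
Every element of ℤ/33ℤ appears exactly once in this list, so h is a bijection, and in particular surjective.
Since h is surjective, we read off the preimage of 3 from the same table: h(15) = 3, so h⁻¹(3) = 15.

15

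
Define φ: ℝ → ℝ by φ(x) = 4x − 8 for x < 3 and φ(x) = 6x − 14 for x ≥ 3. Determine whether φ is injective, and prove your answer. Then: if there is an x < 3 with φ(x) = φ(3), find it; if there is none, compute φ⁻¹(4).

3

Both pieces are strictly increasing (slopes 4 and 6), so each is injective on its own interval.
The left piece maps (−∞, 3) onto (−∞, 4); the right piece maps [3, ∞) onto [4, ∞).
These images are disjoint, so no value is attained by both pieces. So φ is injective.
Because the two images are disjoint, no x < 3 has φ(x) = φ(3), so we compute φ⁻¹(4): 4 lies in [4, ∞), so solve 6x − 14 = 4: x = (4 + 14)/6 = 3.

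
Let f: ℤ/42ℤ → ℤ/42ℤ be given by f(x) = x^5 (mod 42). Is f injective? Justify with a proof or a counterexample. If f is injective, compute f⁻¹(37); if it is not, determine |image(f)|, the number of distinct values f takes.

25

Computing x^5 mod 42 for each x (by repeated squaring, reducing mod 42 at every step), the values f(0), f(1), …, f(41) are: 0, 1, 32, 33, 16, 17, 6, 7, 8, 39, 40, 23, 24, 13, 14, 15, 4, 5, 30, 31, 20, 21, 22, 11, 12, 37, 38, 27, 28, 29, 18, 19, 2, 3, 34, 35, 36, 25, 26, 9, 10, 41.
Every element of ℤ/42ℤ appears exactly once in this list, so f is a bijection, and in particular injective.
Since f is injective, we read off the preimage of 37 from the same table: f(25) = 37, so f⁻¹(37) = 25.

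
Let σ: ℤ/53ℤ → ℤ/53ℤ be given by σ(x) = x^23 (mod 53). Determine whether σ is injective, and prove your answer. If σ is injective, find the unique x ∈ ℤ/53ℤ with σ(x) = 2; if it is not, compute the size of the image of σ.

Since 53 is prime, the nonzero elements of ℤ/53ℤ form a cyclic group of order 52.
As gcd(23, 52) = 1, raising to the 23rd power is a bijection on this group: if u^23 ≡ v^23 then (uv^{−1})^23 = 1, and the only element of order dividing gcd(23, 52) = 1 is 1, so u = v.
With σ(0) = 0 this makes σ injective on all of ℤ/53ℤ, hence bijective (finite equal-size domain and codomain). In particular σ is injective.
Since σ is injective, we find the preimage of 2. The inverse of x ↦ x^23 on (ℤ/53ℤ)^× is x ↦ x^43, because 23·43 = 989 = 19·52 + 1 ≡ 1 (mod 52) and x^{52} = 1 for x ≠ 0 (Fermat). So σ⁻¹(2) = 2^43 mod 53.
Repeated squaring mod 53: 2^1 ≡ 2, 2^2 ≡ 2² = 4, 2^4 ≡ 4² = 16, 2^8 ≡ 16² = 256 ≡ 44, 2^16 ≡ 44² = 1936 ≡ 28, 2^32 ≡ 28² = 784 ≡ 42. Since 43 = 32 + 8 + 2 + 1, 2^43 ≡ 42·44·4·2: 42·44 = 1848 ≡ 46, then 46·4 = 184 ≡ 25, then 25·2 = 50. So 2^43 ≡ 50 (mod 53).
Hence σ⁻¹(2) = 50.

50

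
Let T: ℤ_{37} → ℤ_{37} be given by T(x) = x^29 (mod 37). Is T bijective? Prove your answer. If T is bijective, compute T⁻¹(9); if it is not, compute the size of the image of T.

Since 37 is prime, the nonzero elements of ℤ_{37} form a cyclic group of order 36.
As gcd(29, 36) = 1, raising to the 29th power is a bijection on this group: if x_1^29 ≡ x_2^29 then (x_1x_2^{−1})^29 = 1, and the only element of order dividing gcd(29, 36) = 1 is 1, so x_1 = x_2.
With T(0) = 0 this makes T injective on all of ℤ_{37}, hence bijective (finite equal-size domain and codomain). In particular T is bijective.
Since T is bijective, we find the preimage of 9. The inverse of x ↦ x^29 on (ℤ_{37})^× is x ↦ x^5, because 29·5 = 145 = 4·36 + 1 ≡ 1 (mod 36) and x^{36} = 1 for x ≠ 0 (Fermat). So T⁻¹(9) = 9^5 mod 37.
Repeated squaring mod 37: 9^1 ≡ 9, 9^2 ≡ 9² = 81 ≡ 7, 9^4 ≡ 7² = 49 ≡ 12. Since 5 = 4 + 1, 9^5 ≡ 12·9: 12·9 = 108 ≡ 34. So 9^5 ≡ 34 (mod 37).
Hence T⁻¹(9) = 34.

34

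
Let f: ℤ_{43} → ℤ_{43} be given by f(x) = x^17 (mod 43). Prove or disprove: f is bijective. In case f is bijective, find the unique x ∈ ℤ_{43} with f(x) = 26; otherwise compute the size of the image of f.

3

Since 43 is prime, the nonzero elements of ℤ_{43} form a cyclic group of order 42.
As gcd(17, 42) = 1, raising to the 17th power is a bijection on this group: if u^17 ≡ v^17 then (uv^{−1})^17 = 1, and the only element of order dividing gcd(17, 42) = 1 is 1, so u = v.
With f(0) = 0 this makes f injective on all of ℤ_{43}, hence bijective (finite equal-size domain and codomain). In particular f is bijective.
Since f is bijective, we find the preimage of 26. The inverse of x ↦ x^17 on (ℤ_{43})^× is x ↦ x^5, because 17·5 = 85 = 2·42 + 1 ≡ 1 (mod 42) and x^{42} = 1 for x ≠ 0 (Fermat). So f⁻¹(26) = 26^5 mod 43.
Repeated squaring mod 43: 26^1 ≡ 26, 26^2 ≡ 26² = 676 ≡ 31, 26^4 ≡ 31² = 961 ≡ 15. Since 5 = 4 + 1, 26^5 ≡ 15·26: 15·26 = 390 ≡ 3. So 26^5 ≡ 3 (mod 43).
Hence f⁻¹(26) = 3.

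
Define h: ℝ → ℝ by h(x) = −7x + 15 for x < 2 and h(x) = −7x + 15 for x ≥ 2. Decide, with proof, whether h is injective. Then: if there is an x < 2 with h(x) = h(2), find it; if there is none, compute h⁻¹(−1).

Both pieces are strictly decreasing (slopes −7 and −7), so each is injective on its own interval.
The left piece maps (−∞, 2) onto (1, ∞); the right piece maps [2, ∞) onto (−∞, 1].
These images are disjoint, so no value is attained by both pieces. Hence h is injective.
Because the two images are disjoint, no x < 2 has h(x) = h(2), so we compute h⁻¹(−1): −1 lies in (−∞, 1], so solve −7x + 15 = −1: x = (−1 − 15)/(−7) = 16/7.

16/7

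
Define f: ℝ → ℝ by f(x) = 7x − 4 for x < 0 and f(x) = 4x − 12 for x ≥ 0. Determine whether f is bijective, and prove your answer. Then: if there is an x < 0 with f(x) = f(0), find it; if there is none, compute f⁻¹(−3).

-8/7

Both pieces are strictly increasing (slopes 7 and 4), so each is injective on its own interval.
The left piece maps (−∞, 0) onto (−∞, −4); the right piece maps [0, ∞) onto [−12, ∞).
These images overlap. In particular f(0) = −12 (right piece), and solving 7x − 4 = −12 on the left piece gives x = −8/7 < 0.
So f(−8/7) = f(0) with −8/7 ≠ 0, and f is not injective, hence not bijective. This x = −8/7 is the requested value below 0.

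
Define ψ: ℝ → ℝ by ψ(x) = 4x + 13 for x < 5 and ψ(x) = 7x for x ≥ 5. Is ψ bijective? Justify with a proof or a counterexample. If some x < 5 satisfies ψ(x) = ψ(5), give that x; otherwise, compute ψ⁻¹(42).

Both pieces are strictly increasing (slopes 4 and 7), so each is injective on its own interval.
The left piece maps (−∞, 5) onto (−∞, 33); the right piece maps [5, ∞) onto [35, ∞).
The images leave a gap (33 has no preimage), so ψ is not surjective, hence not bijective.
Because the two images are disjoint, no x < 5 has ψ(x) = ψ(5), so we compute ψ⁻¹(42): 42 lies in [35, ∞), so solve 7x = 42: x = (42 − 0)/7 = 6.

6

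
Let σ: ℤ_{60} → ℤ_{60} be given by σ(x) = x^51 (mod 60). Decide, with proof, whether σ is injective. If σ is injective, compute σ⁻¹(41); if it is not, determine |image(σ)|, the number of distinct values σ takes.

σ(0) = 0^51 = 0.
σ(30): Repeated squaring mod 60: 30^1 ≡ 30, 30^2 ≡ 30² = 900 ≡ 0, 30^4 ≡ 0² = 0, 30^8 ≡ 0² = 0, 30^16 ≡ 0² = 0, 30^32 ≡ 0² = 0. Since 51 = 32 + 16 + 2 + 1, 30^51 ≡ 0·0·0·30: 0·0 = 0, then 0·0 = 0, then 0·30 = 0. So 30^51 ≡ 0 (mod 60).
So σ(0) = σ(30) = 0 while 0 ≠ 30, thus σ is not injective.
Since σ is not injective, we determine |image(σ)|. Computing x^51 mod 60 for each x (by repeated squaring, reducing mod 60 at every step), the values σ(0), σ(1), …, σ(59) are: 0, 1, 8, 27, 4, 5, 36, 43, 32, 9, 40, 11, 48, 37, 44, 15, 16, 53, 12, 19, 20, 21, 28, 47, 24, 25, 56, 3, 52, 29, 0, 31, 8, 57, 4, 35, 36, 13, 32, 39, 40, 41, 48, 7, 44, 45, 16, 23, 12, 49, 20, 51, 28, 17, 24, 55, 56, 33, 52, 59.
The distinct values are {0, 1, 3, 4, 5, 7, 8, 9, 11, 12, 13, 15, 16, 17, 19, 20, 21, 23, 24, 25, 27, 28, 29, 31, 32, 33, 35, 36, 37, 39, 40, 41, 43, 44, 45, 47, 48, 49, 51, 52, 53, 55, 56, 57, 59}; there are 45 of them.

45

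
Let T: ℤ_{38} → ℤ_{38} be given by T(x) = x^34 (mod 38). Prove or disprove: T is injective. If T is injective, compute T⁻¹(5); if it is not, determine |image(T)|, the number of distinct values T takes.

20

T(18): Repeated squaring mod 38: 18^1 ≡ 18, 18^2 ≡ 18² = 324 ≡ 20, 18^4 ≡ 20² = 400 ≡ 20, 18^8 ≡ 20² = 400 ≡ 20, 18^16 ≡ 20² = 400 ≡ 20, 18^32 ≡ 20² = 400 ≡ 20. Since 34 = 32 + 2, 18^34 ≡ 20·20: 20·20 = 400 ≡ 20. So 18^34 ≡ 20 (mod 38).
T(20): Repeated squaring mod 38: 20^1 ≡ 20, 20^2 ≡ 20² = 400 ≡ 20, 20^4 ≡ 20² = 400 ≡ 20, 20^8 ≡ 20² = 400 ≡ 20, 20^16 ≡ 20² = 400 ≡ 20, 20^32 ≡ 20² = 400 ≡ 20. Since 34 = 32 + 2, 20^34 ≡ 20·20: 20·20 = 400 ≡ 20. So 20^34 ≡ 20 (mod 38).
So T(18) = T(20) = 20 while 18 ≠ 20, therefore T is not injective.
Since T is not injective, we determine |image(T)|. Computing x^34 mod 38 for each x (by repeated squaring, reducing mod 38 at every step), the values T(0), T(1), …, T(37) are: 0, 1, 24, 17, 6, 35, 28, 7, 30, 23, 4, 11, 26, 9, 16, 25, 36, 5, 20, 19, 20, 5, 36, 25, 16, 9, 26, 11, 4, 23, 30, 7, 28, 35, 6, 17, 24, 1.
The distinct values are {0, 1, 4, 5, 6, 7, 9, 11, 16, 17, 19, 20, 23, 24, 25, 26, 28, 30, 35, 36}; there are 20 of them.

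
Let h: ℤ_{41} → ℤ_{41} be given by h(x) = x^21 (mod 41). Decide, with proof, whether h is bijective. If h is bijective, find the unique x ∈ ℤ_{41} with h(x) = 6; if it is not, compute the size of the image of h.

Since 41 is prime, the nonzero elements of ℤ_{41} form a cyclic group of order 40.
As gcd(21, 40) = 1, raising to the 21st power is a bijection on this group: if a^21 ≡ b^21 then (ab^{−1})^21 = 1, and the only element of order dividing gcd(21, 40) = 1 is 1, so a = b.
With h(0) = 0 this makes h injective on all of ℤ_{41}, hence bijective (finite equal-size domain and codomain). In particular h is bijective.
Since h is bijective, we find the preimage of 6. The inverse of x ↦ x^21 on (ℤ_{41})^× is x ↦ x^21, because 21·21 = 441 = 11·40 + 1 ≡ 1 (mod 40) and x^{40} = 1 for x ≠ 0 (Fermat). So h⁻¹(6) = 6^21 mod 41.
Repeated squaring mod 41: 6^1 ≡ 6, 6^2 ≡ 6² = 36, 6^4 ≡ 36² = 1296 ≡ 25, 6^8 ≡ 25² = 625 ≡ 10, 6^16 ≡ 10² = 100 ≡ 18. Since 21 = 16 + 4 + 1, 6^21 ≡ 18·25·6: 18·25 = 450 ≡ 40, then 40·6 = 240 ≡ 35. So 6^21 ≡ 35 (mod 41).
Hence h⁻¹(6) = 35.

35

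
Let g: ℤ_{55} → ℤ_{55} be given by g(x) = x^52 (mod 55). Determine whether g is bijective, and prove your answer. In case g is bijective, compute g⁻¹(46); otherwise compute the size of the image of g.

12

g(4): Repeated squaring mod 55: 4^1 ≡ 4, 4^2 ≡ 4² = 16, 4^4 ≡ 16² = 256 ≡ 36, 4^8 ≡ 36² = 1296 ≡ 31, 4^16 ≡ 31² = 961 ≡ 26, 4^32 ≡ 26² = 676 ≡ 16. Since 52 = 32 + 16 + 4, 4^52 ≡ 16·26·36: 16·26 = 416 ≡ 31, then 31·36 = 1116 ≡ 16. So 4^52 ≡ 16 (mod 55).
g(7): Repeated squaring mod 55: 7^1 ≡ 7, 7^2 ≡ 7² = 49, 7^4 ≡ 49² = 2401 ≡ 36, 7^8 ≡ 36² = 1296 ≡ 31, 7^16 ≡ 31² = 961 ≡ 26, 7^32 ≡ 26² = 676 ≡ 16. Since 52 = 32 + 16 + 4, 7^52 ≡ 16·26·36: 16·26 = 416 ≡ 31, then 31·36 = 1116 ≡ 16. So 7^52 ≡ 16 (mod 55).
So g(4) = g(7) = 16 while 4 ≠ 7, therefore g is not injective, hence not bijective.
Since g is not bijective, we determine |image(g)|. Computing x^52 mod 55 for each x (by repeated squaring, reducing mod 55 at every step), the values g(0), g(1), …, g(54) are: 0, 1, 26, 31, 16, 25, 36, 16, 31, 26, 45, 11, 1, 26, 31, 5, 36, 36, 16, 31, 15, 1, 11, 1, 26, 20, 16, 36, 36, 16, 20, 26, 1, 11, 1, 15, 31, 16, 36, 36, 5, 31, 26, 1, 11, 45, 26, 31, 16, 36, 25, 16, 31, 26, 1.
The distinct values are {0, 1, 5, 11, 15, 16, 20, 25, 26, 31, 36, 45}; there are 12 of them.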